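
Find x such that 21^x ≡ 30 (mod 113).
48

Baby-step giant-step with step n = ⌈√113⌉ = 11.
Baby steps 21^j mod 113 (j:value) for j=0..10: 0:1, 1:21, 2:102, 3:108, 4:8, 5:55, 6:25, 7:73, 8:64, 9:101, 10:87.
Giant-step multiplier: 21^(-11) ≡ 21^(112-11) = 21^101 ≡ 6 (mod 113).
Giant steps γ_i = 30·6^i mod 113: γ_0=30, γ_1=67, γ_2=63, γ_3=39, γ_4=8 (in table at j=4).
x = i·n + j = 4·11 + 4 = 48.
Check: 21^48 ≡ 30 (mod 113).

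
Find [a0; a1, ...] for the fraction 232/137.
[1; 1, 2, 3, 1, 4, 2]

Euclidean algorithm steps:
232 = 1 × 137 + 95
137 = 1 × 95 + 42
95 = 2 × 42 + 11
42 = 3 × 11 + 9
11 = 1 × 9 + 2
9 = 4 × 2 + 1
2 = 2 × 1 + 0
Continued fraction: [1; 1, 2, 3, 1, 4, 2]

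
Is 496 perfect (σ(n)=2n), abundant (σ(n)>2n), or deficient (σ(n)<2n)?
perfect

Proper divisors of 496: sum = 1 + 2 + 4 + 8 + 16 + 31 + 62 + 124 + 248 = 496
Since 496 = 496, 496 is perfect.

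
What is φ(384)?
128

384 = 2^7 × 3
φ(n) = n × ∏(1 - 1/p) for each prime p dividing n
φ(384) = 384 × (1 - 1/2) × (1 - 1/3) = 128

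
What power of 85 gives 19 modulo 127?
42

Baby-step giant-step with step n = ⌈√127⌉ = 12.
Baby steps 85^j mod 127 (j:value) for j=0..11: 0:1, 1:85, 2:113, 3:80, 4:69, 5:23, 6:50, 7:59, 8:62, 9:63, 10:21, 11:7.
Giant-step multiplier: 85^(-12) ≡ 85^(126-12) = 85^114 ≡ 73 (mod 127).
Giant steps γ_i = 19·73^i mod 127: γ_0=19, γ_1=117, γ_2=32, γ_3=50 (in table at j=6).
x = i·n + j = 3·12 + 6 = 42.
Check: 85^42 ≡ 19 (mod 127).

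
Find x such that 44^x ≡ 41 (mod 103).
64

Baby-step giant-step with step n = ⌈√103⌉ = 11.
Baby steps 44^j mod 103 (j:value) for j=0..10: 0:1, 1:44, 2:82, 3:3, 4:29, 5:40, 6:9, 7:87, 8:17, 9:27, 10:55.
Giant-step multiplier: 44^(-11) ≡ 44^(102-11) = 44^91 ≡ 101 (mod 103).
Giant steps γ_i = 41·101^i mod 103: γ_0=41, γ_1=21, γ_2=61, γ_3=84, γ_4=38, γ_5=27 (in table at j=9).
x = i·n + j = 5·11 + 9 = 64.
Check: 44^64 ≡ 41 (mod 103).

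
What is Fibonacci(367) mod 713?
447

Matrix identity: Q^n = [[F_(n+1), F_n], [F_n, F_(n-1)]] with Q = [[1,1],[1,0]].
n = 367 = 101101111₂. Square-and-multiply, entries mod 713:
Q^1 = [[1,1],[1,0]]
Q^2 = (Q^1)² = [[2,1],[1,1]]
Q^5 = (Q^2)²·Q = [[8,5],[5,3]]
Q^11 = (Q^5)²·Q = [[144,89],[89,55]]
Q^22 = (Q^11)² = [[137,599],[599,251]]
Q^45 = (Q^22)²·Q = [[367,393],[393,687]]
Q^91 = (Q^45)²·Q = [[342,373],[373,682]]
Q^183 = (Q^91)²·Q = [[623,126],[126,497]]
Q^367 = (Q^183)²·Q = [[393,447],[447,659]]
F_367 mod 713 = Q^367[0][1] = 447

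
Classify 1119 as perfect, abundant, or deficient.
deficient

Proper divisors of 1119: sum = 1 + 3 + 373 = 377
Since 377 < 1119, 1119 is deficient.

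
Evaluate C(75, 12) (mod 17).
0

Using Lucas' theorem:
Write n=75 and k=12 in base 17:
n in base 17: [4, 7]
k in base 17: [0, 12]
C(75,12) mod 17 = ∏ C(n_i, k_i) mod 17
Digit binomials (mod 17): C(4,0) = 1; C(7,12) = 0 (k_i > n_i)
Product: 1 × 0 = 0 ≡ 0 (mod 17)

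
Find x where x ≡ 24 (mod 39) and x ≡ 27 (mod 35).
1077

Using Chinese Remainder Theorem:
M = 39 × 35 = 1365
M1 = 35, M2 = 39
y1 = 35^(-1) mod 39 = 29
y2 = 39^(-1) mod 35 = 9
x = (24×35×29 + 27×39×9) mod 1365 = 1077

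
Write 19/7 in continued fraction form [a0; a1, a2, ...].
[2; 1, 2, 2]

Euclidean algorithm steps:
19 = 2 × 7 + 5
7 = 1 × 5 + 2
5 = 2 × 2 + 1
2 = 2 × 1 + 0
Continued fraction: [2; 1, 2, 2]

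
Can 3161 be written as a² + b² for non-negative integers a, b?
5² + 56² (a=5, b=56)

Factorization: 3161 = 29 × 109
By Fermat: n is sum of two squares iff every prime p ≡ 3 (mod 4) appears to even power.
All primes ≡ 3 (mod 4) appear to even power.
Search a = 0, 1, 2, … for 3161 - a² a perfect square: first hit at a = 5: 3161 - 25 = 3136 = 56².
3161 = 5² + 56² = 25 + 3136 ✓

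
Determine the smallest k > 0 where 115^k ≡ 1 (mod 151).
150

151 is prime, so ord(115) divides φ(151) = 150.
Divisors of 150: 1, 2, 3, 5, 6, 10, 15, 25, 30, 50, 75, 150.
Repeated squaring: 115^1 ≡ 115, 115^2 ≡ 88, 115^4 ≡ 43, 115^8 ≡ 37, 115^16 ≡ 10, 115^32 ≡ 100, 115^64 ≡ 34, 115^128 ≡ 99 (mod 151).
Test 115^d mod 151 for each divisor d in increasing order:
115^1 ≡ 115
115^2 ≡ 88
115^3 = 115^2·115^1 ≡ 3
115^5 = 115^4·115^1 ≡ 113
115^6 = 115^4·115^2 ≡ 9
115^10 = 115^8·115^2 ≡ 85
115^15 = 115^8·115^4·115^2·115^1 ≡ 92
115^25 = 115^16·115^8·115^1 ≡ 119
115^30 = 115^16·115^8·115^4·115^2 ≡ 8
115^50 = 115^32·115^16·115^2 ≡ 118
115^75 = 115^64·115^8·115^2·115^1 ≡ 150
115^150 = 115^128·115^16·115^4·115^2 ≡ 1  ← first divisor giving 1
The order is 150.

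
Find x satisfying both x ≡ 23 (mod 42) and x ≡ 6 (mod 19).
443

Using Chinese Remainder Theorem:
M = 42 × 19 = 798
M1 = 19, M2 = 42
y1 = 19^(-1) mod 42 = 31
y2 = 42^(-1) mod 19 = 5
x = (23×19×31 + 6×42×5) mod 798 = 443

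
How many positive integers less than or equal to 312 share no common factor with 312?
96

312 = 2^3 × 3 × 13
φ(n) = n × ∏(1 - 1/p) for each prime p dividing n
φ(312) = 312 × (1 - 1/2) × (1 - 1/3) × (1 - 1/13) = 96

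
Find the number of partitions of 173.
362326859895

p(n) counts ways to write n as a sum of positive integers (order ignored).
Euler's pentagonal recurrence: p(k) = p(k-1) + p(k-2) - p(k-5) - p(k-7) + p(k-12) + p(k-15) - ... (offsets j(3j∓1)/2, signs ++--, p(0)=1, p(<0)=0).
DP table for k = 0..172: p(0)=1, p(1)=1, p(2)=2, p(3)=3, p(4)=5, p(5)=7, p(6)=11, p(7)=15, p(8)=22, p(9)=30, p(10)=42, p(11)=56, p(12)=77, p(13)=101, p(14)=135, p(15)=176, p(16)=231, p(17)=297, p(18)=385, p(19)=490, p(20)=627, p(21)=792, p(22)=1002, p(23)=1255, p(24)=1575, p(25)=1958, p(26)=2436, p(27)=3010, p(28)=3718, p(29)=4565, p(30)=5604, p(31)=6842, p(32)=8349, p(33)=10143, p(34)=12310, p(35)=14883, p(36)=17977, p(37)=21637, p(38)=26015, p(39)=31185, p(40)=37338, p(41)=44583, p(42)=53174, p(43)=63261, p(44)=75175, p(45)=89134, p(46)=105558, p(47)=124754, p(48)=147273, p(49)=173525, p(50)=204226, p(51)=239943, p(52)=281589, p(53)=329931, p(54)=386155, p(55)=451276, p(56)=526823, p(57)=614154, p(58)=715220, p(59)=831820, p(60)=966467, p(61)=1121505, p(62)=1300156, p(63)=1505499, p(64)=1741630, p(65)=2012558, p(66)=2323520, p(67)=2679689, p(68)=3087735, p(69)=3554345, p(70)=4087968, p(71)=4697205, p(72)=5392783, p(73)=6185689, p(74)=7089500, p(75)=8118264, p(76)=9289091, p(77)=10619863, p(78)=12132164, p(79)=13848650, p(80)=15796476, p(81)=18004327, p(82)=20506255, p(83)=23338469, p(84)=26543660, p(85)=30167357, p(86)=34262962, p(87)=38887673, p(88)=44108109, p(89)=49995925, p(90)=56634173, p(91)=64112359, p(92)=72533807, p(93)=82010177, p(94)=92669720, p(95)=104651419, p(96)=118114304, p(97)=133230930, p(98)=150198136, p(99)=169229875, p(100)=190569292, p(101)=214481126, p(102)=241265379, p(103)=271248950, p(104)=304801365, p(105)=342325709, p(106)=384276336, p(107)=431149389, p(108)=483502844, p(109)=541946240, p(110)=607163746, p(111)=679903203, p(112)=761002156, p(113)=851376628, p(114)=952050665, p(115)=1064144451, p(116)=1188908248, p(117)=1327710076, p(118)=1482074143, p(119)=1653668665, p(120)=1844349560, p(121)=2056148051, p(122)=2291320912, p(123)=2552338241, p(124)=2841940500, p(125)=3163127352, p(126)=3519222692, p(127)=3913864295, p(128)=4351078600, p(129)=4835271870, p(130)=5371315400, p(131)=5964539504, p(132)=6620830889, p(133)=7346629512, p(134)=8149040695, p(135)=9035836076, p(136)=10015581680, p(137)=11097645016, p(138)=12292341831, p(139)=13610949895, p(140)=15065878135, p(141)=16670689208, p(142)=18440293320, p(143)=20390982757, p(144)=22540654445, p(145)=24908858009, p(146)=27517052599, p(147)=30388671978, p(148)=33549419497, p(149)=37027355200, p(150)=40853235313, p(151)=45060624582, p(152)=49686288421, p(153)=54770336324, p(154)=60356673280, p(155)=66493182097, p(156)=73232243759, p(157)=80630964769, p(158)=88751778802, p(159)=97662728555, p(160)=107438159466, p(161)=118159068427, p(162)=129913904637, p(163)=142798995930, p(164)=156919475295, p(165)=172389800255, p(166)=189334822579, p(167)=207890420102, p(168)=228204732751, p(169)=250438925115, p(170)=274768617130, p(171)=301384802048, p(172)=330495499613.
Final step: p(173) = p(172) + p(171) - p(168) - p(166) + p(161) + p(158) - p(151) - p(147) + p(138) + p(133) - p(122) - p(116) + p(103) + p(96) - p(81) - p(73) + p(56) + p(47) - p(28) - p(18)
= 330495499613 + 301384802048 - 228204732751 - 189334822579 + 118159068427 + 88751778802 - 45060624582 - 30388671978 + 12292341831 + 7346629512 - 2291320912 - 1188908248 + 271248950 + 118114304 - 18004327 - 6185689 + 526823 + 124754 - 3718 - 385
= 362326859895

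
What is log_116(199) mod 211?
60

Baby-step giant-step with step n = ⌈√211⌉ = 15.
Baby steps 116^j mod 211 (j:value) for j=0..14: 0:1, 1:116, 2:163, 3:129, 4:194, 5:138, 6:183, 7:128, 8:78, 9:186, 10:54, 11:145, 12:151, 13:3, 14:137.
Giant-step multiplier: 116^(-15) ≡ 116^(210-15) = 116^195 ≡ 63 (mod 211).
Giant steps γ_i = 199·63^i mod 211: γ_0=199, γ_1=88, γ_2=58, γ_3=67, γ_4=1 (in table at j=0).
x = i·n + j = 4·15 + 0 = 60.
Check: 116^60 ≡ 199 (mod 211).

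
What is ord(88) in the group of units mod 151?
75

151 is prime, so ord(88) divides φ(151) = 150.
Divisors of 150: 1, 2, 3, 5, 6, 10, 15, 25, 30, 50, 75, 150.
Repeated squaring: 88^1 ≡ 88, 88^2 ≡ 43, 88^4 ≡ 37, 88^8 ≡ 10, 88^16 ≡ 100, 88^32 ≡ 34, 88^64 ≡ 99, 88^128 ≡ 137 (mod 151).
Test 88^d mod 151 for each divisor d in increasing order:
88^1 ≡ 88
88^2 ≡ 43
88^3 = 88^2·88^1 ≡ 9
88^5 = 88^4·88^1 ≡ 85
88^6 = 88^4·88^2 ≡ 81
88^10 = 88^8·88^2 ≡ 128
88^15 = 88^8·88^4·88^2·88^1 ≡ 8
88^25 = 88^16·88^8·88^1 ≡ 118
88^30 = 88^16·88^8·88^4·88^2 ≡ 64
88^50 = 88^32·88^16·88^2 ≡ 32
88^75 = 88^64·88^8·88^2·88^1 ≡ 1  ← first divisor giving 1
The order is 75.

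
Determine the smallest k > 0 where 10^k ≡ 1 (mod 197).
98

197 is prime, so ord(10) divides φ(197) = 196.
Divisors of 196: 1, 2, 4, 7, 14, 28, 49, 98, 196.
Repeated squaring: 10^1 ≡ 10, 10^2 ≡ 100, 10^4 ≡ 150, 10^8 ≡ 42, 10^16 ≡ 188, 10^32 ≡ 81, 10^64 ≡ 60, 10^128 ≡ 54 (mod 197).
Test 10^d mod 197 for each divisor d in increasing order:
10^1 ≡ 10
10^2 ≡ 100
10^4 ≡ 150
10^7 = 10^4·10^2·10^1 ≡ 83
10^14 = 10^8·10^4·10^2 ≡ 191
10^28 = 10^16·10^8·10^4 ≡ 36
10^49 = 10^32·10^16·10^1 ≡ 196
10^98 = 10^64·10^32·10^2 ≡ 1  ← first divisor giving 1
The order is 98.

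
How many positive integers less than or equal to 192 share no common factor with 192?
64

192 = 2^6 × 3
φ(n) = n × ∏(1 - 1/p) for each prime p dividing n
φ(192) = 192 × (1 - 1/2) × (1 - 1/3) = 64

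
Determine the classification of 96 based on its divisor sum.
abundant

Proper divisors of 96: sum = 1 + 2 + 3 + 4 + 6 + 8 + 12 + 16 + 24 + 32 + 48 = 156
Since 156 > 96, 96 is abundant.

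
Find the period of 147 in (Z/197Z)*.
196

197 is prime, so ord(147) divides φ(197) = 196.
Divisors of 196: 1, 2, 4, 7, 14, 28, 49, 98, 196.
Repeated squaring: 147^1 ≡ 147, 147^2 ≡ 136, 147^4 ≡ 175, 147^8 ≡ 90, 147^16 ≡ 23, 147^32 ≡ 135, 147^64 ≡ 101, 147^128 ≡ 154 (mod 197).
Test 147^d mod 197 for each divisor d in increasing order:
147^1 ≡ 147
147^2 ≡ 136
147^4 ≡ 175
147^7 = 147^4·147^2·147^1 ≡ 77
147^14 = 147^8·147^4·147^2 ≡ 19
147^28 = 147^16·147^8·147^4 ≡ 164
147^49 = 147^32·147^16·147^1 ≡ 183
147^98 = 147^64·147^32·147^2 ≡ 196
147^196 = 147^128·147^64·147^4 ≡ 1  ← first divisor giving 1
The order is 196.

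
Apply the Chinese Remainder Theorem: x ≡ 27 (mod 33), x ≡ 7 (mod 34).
687

Using Chinese Remainder Theorem:
M = 33 × 34 = 1122
M1 = 34, M2 = 33
y1 = 34^(-1) mod 33 = 1
y2 = 33^(-1) mod 34 = 33
x = (27×34×1 + 7×33×33) mod 1122 = 687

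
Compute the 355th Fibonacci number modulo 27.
5

Matrix identity: Q^n = [[F_(n+1), F_n], [F_n, F_(n-1)]] with Q = [[1,1],[1,0]].
n = 355 = 101100011₂. Square-and-multiply, entries mod 27:
Q^1 = [[1,1],[1,0]]
Q^2 = (Q^1)² = [[2,1],[1,1]]
Q^5 = (Q^2)²·Q = [[8,5],[5,3]]
Q^11 = (Q^5)²·Q = [[9,8],[8,1]]
Q^22 = (Q^11)² = [[10,26],[26,11]]
Q^44 = (Q^22)² = [[20,6],[6,14]]
Q^88 = (Q^44)² = [[4,15],[15,16]]
Q^177 = (Q^88)²·Q = [[1,25],[25,3]]
Q^355 = (Q^177)²·Q = [[24,5],[5,19]]
F_355 mod 27 = Q^355[0][1] = 5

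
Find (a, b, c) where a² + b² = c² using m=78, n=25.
(5459, 3900, 6709)

Euclid's formula: a = m² - n², b = 2mn, c = m² + n²
m = 78, n = 25
a = 78² - 25² = 6084 - 625 = 5459
b = 2 × 78 × 25 = 3900
c = 78² + 25² = 6084 + 625 = 6709
Verification: 5459² + 3900² = 29800681 + 15210000 = 45010681 = 6709² ✓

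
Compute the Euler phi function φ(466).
232

466 = 2 × 233
φ(n) = n × ∏(1 - 1/p) for each prime p dividing n
φ(466) = 466 × (1 - 1/2) × (1 - 1/233) = 232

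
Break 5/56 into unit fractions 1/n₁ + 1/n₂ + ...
1/12 + 1/168

Greedy algorithm:
5/56: ceiling(56/5) = 12, use 1/12
1/168: ceiling(168/1) = 168, use 1/168
Result: 5/56 = 1/12 + 1/168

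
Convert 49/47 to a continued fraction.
[1; 23, 2]

Euclidean algorithm steps:
49 = 1 × 47 + 2
47 = 23 × 2 + 1
2 = 2 × 1 + 0
Continued fraction: [1; 23, 2]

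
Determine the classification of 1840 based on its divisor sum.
abundant

Proper divisors of 1840: sum = 1 + 2 + 4 + 5 + 8 + 10 + 16 + 20 + ... + 230 + 368 + 460 + 920 (19 divisors) = 2624
Since 2624 > 1840, 1840 is abundant.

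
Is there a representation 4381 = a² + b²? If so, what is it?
5² + 66² (a=5, b=66)

Factorization: 4381 = 13 × 337
By Fermat: n is sum of two squares iff every prime p ≡ 3 (mod 4) appears to even power.
All primes ≡ 3 (mod 4) appear to even power.
Search a = 0, 1, 2, … for 4381 - a² a perfect square: first hit at a = 5: 4381 - 25 = 4356 = 66².
4381 = 5² + 66² = 25 + 4356 ✓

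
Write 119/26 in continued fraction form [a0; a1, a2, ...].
[4; 1, 1, 2, 1, 3]

Euclidean algorithm steps:
119 = 4 × 26 + 15
26 = 1 × 15 + 11
15 = 1 × 11 + 4
11 = 2 × 4 + 3
4 = 1 × 3 + 1
3 = 3 × 1 + 0
Continued fraction: [4; 1, 1, 2, 1, 3]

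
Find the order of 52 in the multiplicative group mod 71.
70

71 is prime, so ord(52) divides φ(71) = 70.
Divisors of 70: 1, 2, 5, 7, 10, 14, 35, 70.
Repeated squaring: 52^1 ≡ 52, 52^2 ≡ 6, 52^4 ≡ 36, 52^8 ≡ 18, 52^16 ≡ 40, 52^32 ≡ 38, 52^64 ≡ 24 (mod 71).
Test 52^d mod 71 for each divisor d in increasing order:
52^1 ≡ 52
52^2 ≡ 6
52^5 = 52^4·52^1 ≡ 26
52^7 = 52^4·52^2·52^1 ≡ 14
52^10 = 52^8·52^2 ≡ 37
52^14 = 52^8·52^4·52^2 ≡ 54
52^35 = 52^32·52^2·52^1 ≡ 70
52^70 = 52^64·52^4·52^2 ≡ 1  ← first divisor giving 1
The order is 70.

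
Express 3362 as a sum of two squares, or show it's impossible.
31² + 49² (a=31, b=49)

Factorization: 3362 = 2 × 41^2
By Fermat: n is sum of two squares iff every prime p ≡ 3 (mod 4) appears to even power.
All primes ≡ 3 (mod 4) appear to even power.
Search a = 0, 1, 2, … for 3362 - a² a perfect square: first hit at a = 31: 3362 - 961 = 2401 = 49².
3362 = 31² + 49² = 961 + 2401 ✓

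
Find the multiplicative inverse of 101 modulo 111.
11

gcd(101, 111) = 1, so the inverse exists.
Extended Euclidean algorithm on (111, 101):
111 = 1 × 101 + 10  ⟹  10 = (1)·111 + (-1)·101
101 = 10 × 10 + 1  ⟹  1 = (-10)·111 + (11)·101
So (11)·101 ≡ 1 (mod 111), i.e. 101^(-1) ≡ 11 (mod 111).
Check: 101 × 11 = 1111 ≡ 1 (mod 111)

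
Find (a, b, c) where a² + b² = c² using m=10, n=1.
(99, 20, 101)

Euclid's formula: a = m² - n², b = 2mn, c = m² + n²
m = 10, n = 1
a = 10² - 1² = 100 - 1 = 99
b = 2 × 10 × 1 = 20
c = 10² + 1² = 100 + 1 = 101
Verification: 99² + 20² = 9801 + 400 = 10201 = 101² ✓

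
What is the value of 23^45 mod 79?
1

Repeated squaring. Binary of 45 = 101101.
23^1 ≡ 23 (mod 79); 23^2 ≡ 55 (mod 79); 23^4 ≡ 23 (mod 79); 23^8 ≡ 55 (mod 79); 23^16 ≡ 23 (mod 79); 23^32 ≡ 55 (mod 79)
23^45 = 23^1 × 23^4 × 23^8 × 23^32 ≡ 1 (mod 79)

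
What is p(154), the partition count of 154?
60356673280

p(n) counts ways to write n as a sum of positive integers (order ignored).
Euler's pentagonal recurrence: p(k) = p(k-1) + p(k-2) - p(k-5) - p(k-7) + p(k-12) + p(k-15) - ... (offsets j(3j∓1)/2, signs ++--, p(0)=1, p(<0)=0).
DP table for k = 0..153: p(0)=1, p(1)=1, p(2)=2, p(3)=3, p(4)=5, p(5)=7, p(6)=11, p(7)=15, p(8)=22, p(9)=30, p(10)=42, p(11)=56, p(12)=77, p(13)=101, p(14)=135, p(15)=176, p(16)=231, p(17)=297, p(18)=385, p(19)=490, p(20)=627, p(21)=792, p(22)=1002, p(23)=1255, p(24)=1575, p(25)=1958, p(26)=2436, p(27)=3010, p(28)=3718, p(29)=4565, p(30)=5604, p(31)=6842, p(32)=8349, p(33)=10143, p(34)=12310, p(35)=14883, p(36)=17977, p(37)=21637, p(38)=26015, p(39)=31185, p(40)=37338, p(41)=44583, p(42)=53174, p(43)=63261, p(44)=75175, p(45)=89134, p(46)=105558, p(47)=124754, p(48)=147273, p(49)=173525, p(50)=204226, p(51)=239943, p(52)=281589, p(53)=329931, p(54)=386155, p(55)=451276, p(56)=526823, p(57)=614154, p(58)=715220, p(59)=831820, p(60)=966467, p(61)=1121505, p(62)=1300156, p(63)=1505499, p(64)=1741630, p(65)=2012558, p(66)=2323520, p(67)=2679689, p(68)=3087735, p(69)=3554345, p(70)=4087968, p(71)=4697205, p(72)=5392783, p(73)=6185689, p(74)=7089500, p(75)=8118264, p(76)=9289091, p(77)=10619863, p(78)=12132164, p(79)=13848650, p(80)=15796476, p(81)=18004327, p(82)=20506255, p(83)=23338469, p(84)=26543660, p(85)=30167357, p(86)=34262962, p(87)=38887673, p(88)=44108109, p(89)=49995925, p(90)=56634173, p(91)=64112359, p(92)=72533807, p(93)=82010177, p(94)=92669720, p(95)=104651419, p(96)=118114304, p(97)=133230930, p(98)=150198136, p(99)=169229875, p(100)=190569292, p(101)=214481126, p(102)=241265379, p(103)=271248950, p(104)=304801365, p(105)=342325709, p(106)=384276336, p(107)=431149389, p(108)=483502844, p(109)=541946240, p(110)=607163746, p(111)=679903203, p(112)=761002156, p(113)=851376628, p(114)=952050665, p(115)=1064144451, p(116)=1188908248, p(117)=1327710076, p(118)=1482074143, p(119)=1653668665, p(120)=1844349560, p(121)=2056148051, p(122)=2291320912, p(123)=2552338241, p(124)=2841940500, p(125)=3163127352, p(126)=3519222692, p(127)=3913864295, p(128)=4351078600, p(129)=4835271870, p(130)=5371315400, p(131)=5964539504, p(132)=6620830889, p(133)=7346629512, p(134)=8149040695, p(135)=9035836076, p(136)=10015581680, p(137)=11097645016, p(138)=12292341831, p(139)=13610949895, p(140)=15065878135, p(141)=16670689208, p(142)=18440293320, p(143)=20390982757, p(144)=22540654445, p(145)=24908858009, p(146)=27517052599, p(147)=30388671978, p(148)=33549419497, p(149)=37027355200, p(150)=40853235313, p(151)=45060624582, p(152)=49686288421, p(153)=54770336324.
Final step: p(154) = p(153) + p(152) - p(149) - p(147) + p(142) + p(139) - p(132) - p(128) + p(119) + p(114) - p(103) - p(97) + p(84) + p(77) - p(62) - p(54) + p(37) + p(28) - p(9)
= 54770336324 + 49686288421 - 37027355200 - 30388671978 + 18440293320 + 13610949895 - 6620830889 - 4351078600 + 1653668665 + 952050665 - 271248950 - 133230930 + 26543660 + 10619863 - 1300156 - 386155 + 21637 + 3718 - 30
= 60356673280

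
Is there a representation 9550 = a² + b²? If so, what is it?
Not possible

Factorization: 9550 = 2 × 5^2 × 191
By Fermat: n is sum of two squares iff every prime p ≡ 3 (mod 4) appears to even power.
Prime(s) ≡ 3 (mod 4) with odd exponent: [(191, 1)]
Therefore 9550 cannot be expressed as a² + b².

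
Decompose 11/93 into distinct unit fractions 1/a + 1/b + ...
1/9 + 1/140 + 1/39060

Greedy algorithm:
11/93: ceiling(93/11) = 9, use 1/9
2/279: ceiling(279/2) = 140, use 1/140
1/39060: ceiling(39060/1) = 39060, use 1/39060
Result: 11/93 = 1/9 + 1/140 + 1/39060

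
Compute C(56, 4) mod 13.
1

Using Lucas' theorem:
Write n=56 and k=4 in base 13:
n in base 13: [4, 4]
k in base 13: [0, 4]
C(56,4) mod 13 = ∏ C(n_i, k_i) mod 13
Digit binomials (mod 13): C(4,0) = 1; C(4,4) = 1
Product: 1 × 1 = 1 ≡ 1 (mod 13)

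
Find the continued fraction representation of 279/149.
[1; 1, 6, 1, 5, 3]

Euclidean algorithm steps:
279 = 1 × 149 + 130
149 = 1 × 130 + 19
130 = 6 × 19 + 16
19 = 1 × 16 + 3
16 = 5 × 3 + 1
3 = 3 × 1 + 0
Continued fraction: [1; 1, 6, 1, 5, 3]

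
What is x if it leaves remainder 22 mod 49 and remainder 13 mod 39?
169

Using Chinese Remainder Theorem:
M = 49 × 39 = 1911
M1 = 39, M2 = 49
y1 = 39^(-1) mod 49 = 44
y2 = 49^(-1) mod 39 = 4
x = (22×39×44 + 13×49×4) mod 1911 = 169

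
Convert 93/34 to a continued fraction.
[2; 1, 2, 1, 3, 2]

Euclidean algorithm steps:
93 = 2 × 34 + 25
34 = 1 × 25 + 9
25 = 2 × 9 + 7
9 = 1 × 7 + 2
7 = 3 × 2 + 1
2 = 2 × 1 + 0
Continued fraction: [2; 1, 2, 1, 3, 2]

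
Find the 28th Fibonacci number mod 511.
480

Matrix identity: Q^n = [[F_(n+1), F_n], [F_n, F_(n-1)]] with Q = [[1,1],[1,0]].
n = 28 = 11100₂. Square-and-multiply, entries mod 511:
Q^1 = [[1,1],[1,0]]
Q^3 = (Q^1)²·Q = [[3,2],[2,1]]
Q^7 = (Q^3)²·Q = [[21,13],[13,8]]
Q^14 = (Q^7)² = [[99,377],[377,233]]
Q^28 = (Q^14)² = [[163,480],[480,194]]
F_28 mod 511 = Q^28[0][1] = 480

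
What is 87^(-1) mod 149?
12

gcd(87, 149) = 1, so the inverse exists.
Extended Euclidean algorithm on (149, 87):
149 = 1 × 87 + 62  ⟹  62 = (1)·149 + (-1)·87
87 = 1 × 62 + 25  ⟹  25 = (-1)·149 + (2)·87
62 = 2 × 25 + 12  ⟹  12 = (3)·149 + (-5)·87
25 = 2 × 12 + 1  ⟹  1 = (-7)·149 + (12)·87
So (12)·87 ≡ 1 (mod 149), i.e. 87^(-1) ≡ 12 (mod 149).
Check: 87 × 12 = 1044 ≡ 1 (mod 149)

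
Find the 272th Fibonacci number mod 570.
39

Matrix identity: Q^n = [[F_(n+1), F_n], [F_n, F_(n-1)]] with Q = [[1,1],[1,0]].
n = 272 = 100010000₂. Square-and-multiply, entries mod 570:
Q^1 = [[1,1],[1,0]]
Q^2 = (Q^1)² = [[2,1],[1,1]]
Q^4 = (Q^2)² = [[5,3],[3,2]]
Q^8 = (Q^4)² = [[34,21],[21,13]]
Q^17 = (Q^8)²·Q = [[304,457],[457,417]]
Q^34 = (Q^17)² = [[305,37],[37,268]]
Q^68 = (Q^34)² = [[344,111],[111,233]]
Q^136 = (Q^68)² = [[127,207],[207,490]]
Q^272 = (Q^136)² = [[268,39],[39,229]]
F_272 mod 570 = Q^272[0][1] = 39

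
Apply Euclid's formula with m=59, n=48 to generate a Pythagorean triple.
(1177, 5664, 5785)

Euclid's formula: a = m² - n², b = 2mn, c = m² + n²
m = 59, n = 48
a = 59² - 48² = 3481 - 2304 = 1177
b = 2 × 59 × 48 = 5664
c = 59² + 48² = 3481 + 2304 = 5785
Verification: 1177² + 5664² = 1385329 + 32080896 = 33466225 = 5785² ✓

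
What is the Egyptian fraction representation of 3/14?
1/5 + 1/70

Greedy algorithm:
3/14: ceiling(14/3) = 5, use 1/5
1/70: ceiling(70/1) = 70, use 1/70
Result: 3/14 = 1/5 + 1/70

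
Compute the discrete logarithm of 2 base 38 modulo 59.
3

Baby-step giant-step with step n = ⌈√59⌉ = 8.
Baby steps 38^j mod 59 (j:value) for j=0..7: 0:1, 1:38, 2:28, 3:2, 4:17, 5:56, 6:4, 7:34.
h = 2 is already in the table at j=3, so x = 3.
Check: 38^3 ≡ 2 (mod 59).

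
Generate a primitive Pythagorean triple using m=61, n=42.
(1957, 5124, 5485)

Euclid's formula: a = m² - n², b = 2mn, c = m² + n²
m = 61, n = 42
a = 61² - 42² = 3721 - 1764 = 1957
b = 2 × 61 × 42 = 5124
c = 61² + 42² = 3721 + 1764 = 5485
Verification: 1957² + 5124² = 3829849 + 26255376 = 30085225 = 5485² ✓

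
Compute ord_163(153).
162

163 is prime, so ord(153) divides φ(163) = 162.
Divisors of 162: 1, 2, 3, 6, 9, 18, 27, 54, 81, 162.
Repeated squaring: 153^1 ≡ 153, 153^2 ≡ 100, 153^4 ≡ 57, 153^8 ≡ 152, 153^16 ≡ 121, 153^32 ≡ 134, 153^64 ≡ 26, 153^128 ≡ 24 (mod 163).
Test 153^d mod 163 for each divisor d in increasing order:
153^1 ≡ 153
153^2 ≡ 100
153^3 = 153^2·153^1 ≡ 141
153^6 = 153^4·153^2 ≡ 158
153^9 = 153^8·153^1 ≡ 110
153^18 = 153^16·153^2 ≡ 38
153^27 = 153^16·153^8·153^2·153^1 ≡ 105
153^54 = 153^32·153^16·153^4·153^2 ≡ 104
153^81 = 153^64·153^16·153^1 ≡ 162
153^162 = 153^128·153^32·153^2 ≡ 1  ← first divisor giving 1
The order is 162.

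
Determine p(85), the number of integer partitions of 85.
30167357

p(n) counts ways to write n as a sum of positive integers (order ignored).
Euler's pentagonal recurrence: p(k) = p(k-1) + p(k-2) - p(k-5) - p(k-7) + p(k-12) + p(k-15) - ... (offsets j(3j∓1)/2, signs ++--, p(0)=1, p(<0)=0).
DP table for k = 0..84: p(0)=1, p(1)=1, p(2)=2, p(3)=3, p(4)=5, p(5)=7, p(6)=11, p(7)=15, p(8)=22, p(9)=30, p(10)=42, p(11)=56, p(12)=77, p(13)=101, p(14)=135, p(15)=176, p(16)=231, p(17)=297, p(18)=385, p(19)=490, p(20)=627, p(21)=792, p(22)=1002, p(23)=1255, p(24)=1575, p(25)=1958, p(26)=2436, p(27)=3010, p(28)=3718, p(29)=4565, p(30)=5604, p(31)=6842, p(32)=8349, p(33)=10143, p(34)=12310, p(35)=14883, p(36)=17977, p(37)=21637, p(38)=26015, p(39)=31185, p(40)=37338, p(41)=44583, p(42)=53174, p(43)=63261, p(44)=75175, p(45)=89134, p(46)=105558, p(47)=124754, p(48)=147273, p(49)=173525, p(50)=204226, p(51)=239943, p(52)=281589, p(53)=329931, p(54)=386155, p(55)=451276, p(56)=526823, p(57)=614154, p(58)=715220, p(59)=831820, p(60)=966467, p(61)=1121505, p(62)=1300156, p(63)=1505499, p(64)=1741630, p(65)=2012558, p(66)=2323520, p(67)=2679689, p(68)=3087735, p(69)=3554345, p(70)=4087968, p(71)=4697205, p(72)=5392783, p(73)=6185689, p(74)=7089500, p(75)=8118264, p(76)=9289091, p(77)=10619863, p(78)=12132164, p(79)=13848650, p(80)=15796476, p(81)=18004327, p(82)=20506255, p(83)=23338469, p(84)=26543660.
Final step: p(85) = p(84) + p(83) - p(80) - p(78) + p(73) + p(70) - p(63) - p(59) + p(50) + p(45) - p(34) - p(28) + p(15) + p(8)
= 26543660 + 23338469 - 15796476 - 12132164 + 6185689 + 4087968 - 1505499 - 831820 + 204226 + 89134 - 12310 - 3718 + 176 + 22
= 30167357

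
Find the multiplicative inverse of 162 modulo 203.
99

gcd(162, 203) = 1, so the inverse exists.
Extended Euclidean algorithm on (203, 162):
203 = 1 × 162 + 41  ⟹  41 = (1)·203 + (-1)·162
162 = 3 × 41 + 39  ⟹  39 = (-3)·203 + (4)·162
41 = 1 × 39 + 2  ⟹  2 = (4)·203 + (-5)·162
39 = 19 × 2 + 1  ⟹  1 = (-79)·203 + (99)·162
So (99)·162 ≡ 1 (mod 203), i.e. 162^(-1) ≡ 99 (mod 203).
Check: 162 × 99 = 16038 ≡ 1 (mod 203)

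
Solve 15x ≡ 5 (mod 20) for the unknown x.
x ≡ 3 (mod 4)

gcd(15, 20) = 5, which divides 5, so solutions exist.
Divide through by 5: 3x ≡ 1 (mod 4).
Find 3^(-1) mod 4 by the extended Euclidean algorithm:
4 = 1 × 3 + 1  ⟹  1 = (1)·4 + (-1)·3
So (-1)·3 ≡ 1 (mod 4), i.e. 3^(-1) ≡ -1 ≡ 3 (mod 4).
x ≡ 3 × 1 = 3 ≡ 3 (mod 4).
Check: 15 × 3 = 45 ≡ 5 (mod 20).
x ≡ 3 (mod 4), giving 5 solutions mod 20.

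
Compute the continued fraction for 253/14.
[18; 14]

Euclidean algorithm steps:
253 = 18 × 14 + 1
14 = 14 × 1 + 0
Continued fraction: [18; 14]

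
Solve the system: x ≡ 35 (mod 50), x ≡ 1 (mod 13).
235

Using Chinese Remainder Theorem:
M = 50 × 13 = 650
M1 = 13, M2 = 50
y1 = 13^(-1) mod 50 = 27
y2 = 50^(-1) mod 13 = 6
x = (35×13×27 + 1×50×6) mod 650 = 235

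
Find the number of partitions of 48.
147273

p(n) counts ways to write n as a sum of positive integers (order ignored).
Euler's pentagonal recurrence: p(k) = p(k-1) + p(k-2) - p(k-5) - p(k-7) + p(k-12) + p(k-15) - ... (offsets j(3j∓1)/2, signs ++--, p(0)=1, p(<0)=0).
DP table for k = 0..47: p(0)=1, p(1)=1, p(2)=2, p(3)=3, p(4)=5, p(5)=7, p(6)=11, p(7)=15, p(8)=22, p(9)=30, p(10)=42, p(11)=56, p(12)=77, p(13)=101, p(14)=135, p(15)=176, p(16)=231, p(17)=297, p(18)=385, p(19)=490, p(20)=627, p(21)=792, p(22)=1002, p(23)=1255, p(24)=1575, p(25)=1958, p(26)=2436, p(27)=3010, p(28)=3718, p(29)=4565, p(30)=5604, p(31)=6842, p(32)=8349, p(33)=10143, p(34)=12310, p(35)=14883, p(36)=17977, p(37)=21637, p(38)=26015, p(39)=31185, p(40)=37338, p(41)=44583, p(42)=53174, p(43)=63261, p(44)=75175, p(45)=89134, p(46)=105558, p(47)=124754.
Final step: p(48) = p(47) + p(46) - p(43) - p(41) + p(36) + p(33) - p(26) - p(22) + p(13) + p(8)
= 124754 + 105558 - 63261 - 44583 + 17977 + 10143 - 2436 - 1002 + 101 + 22
= 147273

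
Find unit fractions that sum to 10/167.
1/17 + 1/947 + 1/1344267 + 1/3614106190311

Greedy algorithm:
10/167: ceiling(167/10) = 17, use 1/17
3/2839: ceiling(2839/3) = 947, use 1/947
2/2688533: ceiling(2688533/2) = 1344267, use 1/1344267
1/3614106190311: ceiling(3614106190311/1) = 3614106190311, use 1/3614106190311
Result: 10/167 = 1/17 + 1/947 + 1/1344267 + 1/3614106190311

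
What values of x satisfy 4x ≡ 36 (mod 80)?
x ≡ 9 (mod 20)

gcd(4, 80) = 4, which divides 36, so solutions exist.
Divide through by 4: x ≡ 9 (mod 20).
The coefficient of x is now 1, so x ≡ 9 (mod 20).
Check: 4 × 9 = 36 ≡ 36 (mod 80).
x ≡ 9 (mod 20), giving 4 solutions mod 80.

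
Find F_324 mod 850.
68

Matrix identity: Q^n = [[F_(n+1), F_n], [F_n, F_(n-1)]] with Q = [[1,1],[1,0]].
n = 324 = 101000100₂. Square-and-multiply, entries mod 850:
Q^1 = [[1,1],[1,0]]
Q^2 = (Q^1)² = [[2,1],[1,1]]
Q^5 = (Q^2)²·Q = [[8,5],[5,3]]
Q^10 = (Q^5)² = [[89,55],[55,34]]
Q^20 = (Q^10)² = [[746,815],[815,781]]
Q^40 = (Q^20)² = [[141,105],[105,36]]
Q^81 = (Q^40)²·Q = [[191,306],[306,735]]
Q^162 = (Q^81)² = [[67,306],[306,611]]
Q^324 = (Q^162)² = [[375,68],[68,307]]
F_324 mod 850 = Q^324[0][1] = 68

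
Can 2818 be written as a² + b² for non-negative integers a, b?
3² + 53² (a=3, b=53)

Factorization: 2818 = 2 × 1409
By Fermat: n is sum of two squares iff every prime p ≡ 3 (mod 4) appears to even power.
All primes ≡ 3 (mod 4) appear to even power.
Search a = 0, 1, 2, … for 2818 - a² a perfect square: first hit at a = 3: 2818 - 9 = 2809 = 53².
2818 = 3² + 53² = 9 + 2809 ✓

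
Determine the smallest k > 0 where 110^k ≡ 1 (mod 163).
18

163 is prime, so ord(110) divides φ(163) = 162.
Divisors of 162: 1, 2, 3, 6, 9, 18, 27, 54, 81, 162.
Repeated squaring: 110^1 ≡ 110, 110^2 ≡ 38, 110^4 ≡ 140, 110^8 ≡ 40, 110^16 ≡ 133, 110^32 ≡ 85, 110^64 ≡ 53, 110^128 ≡ 38 (mod 163).
Test 110^d mod 163 for each divisor d in increasing order:
110^1 ≡ 110
110^2 ≡ 38
110^3 = 110^2·110^1 ≡ 105
110^6 = 110^4·110^2 ≡ 104
110^9 = 110^8·110^1 ≡ 162
110^18 = 110^16·110^2 ≡ 1  ← first divisor giving 1
The order is 18.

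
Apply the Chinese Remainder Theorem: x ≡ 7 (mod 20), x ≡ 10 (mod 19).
67

Using Chinese Remainder Theorem:
M = 20 × 19 = 380
M1 = 19, M2 = 20
y1 = 19^(-1) mod 20 = 19
y2 = 20^(-1) mod 19 = 1
x = (7×19×19 + 10×20×1) mod 380 = 67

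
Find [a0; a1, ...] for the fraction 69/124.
[0; 1, 1, 3, 1, 13]

Euclidean algorithm steps:
69 = 0 × 124 + 69
124 = 1 × 69 + 55
69 = 1 × 55 + 14
55 = 3 × 14 + 13
14 = 1 × 13 + 1
13 = 13 × 1 + 0
Continued fraction: [0; 1, 1, 3, 1, 13]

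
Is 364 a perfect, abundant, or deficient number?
abundant

Proper divisors of 364: sum = 1 + 2 + 4 + 7 + 13 + 14 + 26 + 28 + 52 + 91 + 182 = 420
Since 420 > 364, 364 is abundant.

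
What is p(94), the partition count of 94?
92669720

p(n) counts ways to write n as a sum of positive integers (order ignored).
Euler's pentagonal recurrence: p(k) = p(k-1) + p(k-2) - p(k-5) - p(k-7) + p(k-12) + p(k-15) - ... (offsets j(3j∓1)/2, signs ++--, p(0)=1, p(<0)=0).
DP table for k = 0..93: p(0)=1, p(1)=1, p(2)=2, p(3)=3, p(4)=5, p(5)=7, p(6)=11, p(7)=15, p(8)=22, p(9)=30, p(10)=42, p(11)=56, p(12)=77, p(13)=101, p(14)=135, p(15)=176, p(16)=231, p(17)=297, p(18)=385, p(19)=490, p(20)=627, p(21)=792, p(22)=1002, p(23)=1255, p(24)=1575, p(25)=1958, p(26)=2436, p(27)=3010, p(28)=3718, p(29)=4565, p(30)=5604, p(31)=6842, p(32)=8349, p(33)=10143, p(34)=12310, p(35)=14883, p(36)=17977, p(37)=21637, p(38)=26015, p(39)=31185, p(40)=37338, p(41)=44583, p(42)=53174, p(43)=63261, p(44)=75175, p(45)=89134, p(46)=105558, p(47)=124754, p(48)=147273, p(49)=173525, p(50)=204226, p(51)=239943, p(52)=281589, p(53)=329931, p(54)=386155, p(55)=451276, p(56)=526823, p(57)=614154, p(58)=715220, p(59)=831820, p(60)=966467, p(61)=1121505, p(62)=1300156, p(63)=1505499, p(64)=1741630, p(65)=2012558, p(66)=2323520, p(67)=2679689, p(68)=3087735, p(69)=3554345, p(70)=4087968, p(71)=4697205, p(72)=5392783, p(73)=6185689, p(74)=7089500, p(75)=8118264, p(76)=9289091, p(77)=10619863, p(78)=12132164, p(79)=13848650, p(80)=15796476, p(81)=18004327, p(82)=20506255, p(83)=23338469, p(84)=26543660, p(85)=30167357, p(86)=34262962, p(87)=38887673, p(88)=44108109, p(89)=49995925, p(90)=56634173, p(91)=64112359, p(92)=72533807, p(93)=82010177.
Final step: p(94) = p(93) + p(92) - p(89) - p(87) + p(82) + p(79) - p(72) - p(68) + p(59) + p(54) - p(43) - p(37) + p(24) + p(17) - p(2)
= 82010177 + 72533807 - 49995925 - 38887673 + 20506255 + 13848650 - 5392783 - 3087735 + 831820 + 386155 - 63261 - 21637 + 1575 + 297 - 2
= 92669720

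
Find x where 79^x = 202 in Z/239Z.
130

Baby-step giant-step with step n = ⌈√239⌉ = 16.
Baby steps 79^j mod 239 (j:value) for j=0..15: 0:1, 1:79, 2:27, 3:221, 4:12, 5:231, 6:85, 7:23, 8:144, 9:143, 10:64, 11:37, 12:55, 13:43, 14:51, 15:205.
Giant-step multiplier: 79^(-16) ≡ 79^(238-16) = 79^222 ≡ 109 (mod 239).
Giant steps γ_i = 202·109^i mod 239: γ_0=202, γ_1=30, γ_2=163, γ_3=81, γ_4=225, γ_5=147, γ_6=10, γ_7=134, γ_8=27 (in table at j=2).
x = i·n + j = 8·16 + 2 = 130.
Check: 79^130 ≡ 202 (mod 239).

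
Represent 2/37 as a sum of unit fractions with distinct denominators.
1/19 + 1/703

Greedy algorithm:
2/37: ceiling(37/2) = 19, use 1/19
1/703: ceiling(703/1) = 703, use 1/703
Result: 2/37 = 1/19 + 1/703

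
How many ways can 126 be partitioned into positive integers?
3519222692

p(n) counts ways to write n as a sum of positive integers (order ignored).
Euler's pentagonal recurrence: p(k) = p(k-1) + p(k-2) - p(k-5) - p(k-7) + p(k-12) + p(k-15) - ... (offsets j(3j∓1)/2, signs ++--, p(0)=1, p(<0)=0).
DP table for k = 0..125: p(0)=1, p(1)=1, p(2)=2, p(3)=3, p(4)=5, p(5)=7, p(6)=11, p(7)=15, p(8)=22, p(9)=30, p(10)=42, p(11)=56, p(12)=77, p(13)=101, p(14)=135, p(15)=176, p(16)=231, p(17)=297, p(18)=385, p(19)=490, p(20)=627, p(21)=792, p(22)=1002, p(23)=1255, p(24)=1575, p(25)=1958, p(26)=2436, p(27)=3010, p(28)=3718, p(29)=4565, p(30)=5604, p(31)=6842, p(32)=8349, p(33)=10143, p(34)=12310, p(35)=14883, p(36)=17977, p(37)=21637, p(38)=26015, p(39)=31185, p(40)=37338, p(41)=44583, p(42)=53174, p(43)=63261, p(44)=75175, p(45)=89134, p(46)=105558, p(47)=124754, p(48)=147273, p(49)=173525, p(50)=204226, p(51)=239943, p(52)=281589, p(53)=329931, p(54)=386155, p(55)=451276, p(56)=526823, p(57)=614154, p(58)=715220, p(59)=831820, p(60)=966467, p(61)=1121505, p(62)=1300156, p(63)=1505499, p(64)=1741630, p(65)=2012558, p(66)=2323520, p(67)=2679689, p(68)=3087735, p(69)=3554345, p(70)=4087968, p(71)=4697205, p(72)=5392783, p(73)=6185689, p(74)=7089500, p(75)=8118264, p(76)=9289091, p(77)=10619863, p(78)=12132164, p(79)=13848650, p(80)=15796476, p(81)=18004327, p(82)=20506255, p(83)=23338469, p(84)=26543660, p(85)=30167357, p(86)=34262962, p(87)=38887673, p(88)=44108109, p(89)=49995925, p(90)=56634173, p(91)=64112359, p(92)=72533807, p(93)=82010177, p(94)=92669720, p(95)=104651419, p(96)=118114304, p(97)=133230930, p(98)=150198136, p(99)=169229875, p(100)=190569292, p(101)=214481126, p(102)=241265379, p(103)=271248950, p(104)=304801365, p(105)=342325709, p(106)=384276336, p(107)=431149389, p(108)=483502844, p(109)=541946240, p(110)=607163746, p(111)=679903203, p(112)=761002156, p(113)=851376628, p(114)=952050665, p(115)=1064144451, p(116)=1188908248, p(117)=1327710076, p(118)=1482074143, p(119)=1653668665, p(120)=1844349560, p(121)=2056148051, p(122)=2291320912, p(123)=2552338241, p(124)=2841940500, p(125)=3163127352.
Final step: p(126) = p(125) + p(124) - p(121) - p(119) + p(114) + p(111) - p(104) - p(100) + p(91) + p(86) - p(75) - p(69) + p(56) + p(49) - p(34) - p(26) + p(9) + p(0)
= 3163127352 + 2841940500 - 2056148051 - 1653668665 + 952050665 + 679903203 - 304801365 - 190569292 + 64112359 + 34262962 - 8118264 - 3554345 + 526823 + 173525 - 12310 - 2436 + 30 + 1
= 3519222692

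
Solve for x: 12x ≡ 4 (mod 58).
x ≡ 10 (mod 29)

gcd(12, 58) = 2, which divides 4, so solutions exist.
Divide through by 2: 6x ≡ 2 (mod 29).
Find 6^(-1) mod 29 by the extended Euclidean algorithm:
29 = 4 × 6 + 5  ⟹  5 = (1)·29 + (-4)·6
6 = 1 × 5 + 1  ⟹  1 = (-1)·29 + (5)·6
So (5)·6 ≡ 1 (mod 29), i.e. 6^(-1) ≡ 5 (mod 29).
x ≡ 5 × 2 = 10 ≡ 10 (mod 29).
Check: 12 × 10 = 120 ≡ 4 (mod 58).
x ≡ 10 (mod 29), giving 2 solutions mod 58.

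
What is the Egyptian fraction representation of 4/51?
1/13 + 1/663

Greedy algorithm:
4/51: ceiling(51/4) = 13, use 1/13
1/663: ceiling(663/1) = 663, use 1/663
Result: 4/51 = 1/13 + 1/663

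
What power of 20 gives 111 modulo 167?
47

Baby-step giant-step with step n = ⌈√167⌉ = 13.
Baby steps 20^j mod 167 (j:value) for j=0..12: 0:1, 1:20, 2:66, 3:151, 4:14, 5:113, 6:89, 7:110, 8:29, 9:79, 10:77, 11:37, 12:72.
Giant-step multiplier: 20^(-13) ≡ 20^(166-13) = 20^153 ≡ 53 (mod 167).
Giant steps γ_i = 111·53^i mod 167: γ_0=111, γ_1=38, γ_2=10, γ_3=29 (in table at j=8).
x = i·n + j = 3·13 + 8 = 47.
Check: 20^47 ≡ 111 (mod 167).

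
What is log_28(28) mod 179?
1

Baby-step giant-step with step n = ⌈√179⌉ = 14.
Baby steps 28^j mod 179 (j:value) for j=0..13: 0:1, 1:28, 2:68, 3:114, 4:149, 5:55, 6:108, 7:160, 8:5, 9:140, 10:161, 11:33, 12:29, 13:96.
h = 28 is already in the table at j=1, so x = 1.
Check: 28^1 ≡ 28 (mod 179).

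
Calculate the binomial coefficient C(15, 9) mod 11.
0

Using Lucas' theorem:
Write n=15 and k=9 in base 11:
n in base 11: [1, 4]
k in base 11: [0, 9]
C(15,9) mod 11 = ∏ C(n_i, k_i) mod 11
Digit binomials (mod 11): C(1,0) = 1; C(4,9) = 0 (k_i > n_i)
Product: 1 × 0 = 0 ≡ 0 (mod 11)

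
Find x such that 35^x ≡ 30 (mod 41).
3

Baby-step giant-step with step n = ⌈√41⌉ = 7.
Baby steps 35^j mod 41 (j:value) for j=0..6: 0:1, 1:35, 2:36, 3:30, 4:25, 5:14, 6:39.
h = 30 is already in the table at j=3, so x = 3.
Check: 35^3 ≡ 30 (mod 41).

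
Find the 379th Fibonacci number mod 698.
525

Matrix identity: Q^n = [[F_(n+1), F_n], [F_n, F_(n-1)]] with Q = [[1,1],[1,0]].
n = 379 = 101111011₂. Square-and-multiply, entries mod 698:
Q^1 = [[1,1],[1,0]]
Q^2 = (Q^1)² = [[2,1],[1,1]]
Q^5 = (Q^2)²·Q = [[8,5],[5,3]]
Q^11 = (Q^5)²·Q = [[144,89],[89,55]]
Q^23 = (Q^11)²·Q = [[300,39],[39,261]]
Q^47 = (Q^23)²·Q = [[324,83],[83,241]]
Q^94 = (Q^47)² = [[185,129],[129,56]]
Q^189 = (Q^94)²·Q = [[289,610],[610,377]]
Q^379 = (Q^189)²·Q = [[549,525],[525,24]]
F_379 mod 698 = Q^379[0][1] = 525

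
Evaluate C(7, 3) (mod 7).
0

Using Lucas' theorem:
Write n=7 and k=3 in base 7:
n in base 7: [1, 0]
k in base 7: [0, 3]
C(7,3) mod 7 = ∏ C(n_i, k_i) mod 7
Digit binomials (mod 7): C(1,0) = 1; C(0,3) = 0 (k_i > n_i)
Product: 1 × 0 = 0 ≡ 0 (mod 7)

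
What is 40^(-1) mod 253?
19

gcd(40, 253) = 1, so the inverse exists.
Extended Euclidean algorithm on (253, 40):
253 = 6 × 40 + 13  ⟹  13 = (1)·253 + (-6)·40
40 = 3 × 13 + 1  ⟹  1 = (-3)·253 + (19)·40
So (19)·40 ≡ 1 (mod 253), i.e. 40^(-1) ≡ 19 (mod 253).
Check: 40 × 19 = 760 ≡ 1 (mod 253)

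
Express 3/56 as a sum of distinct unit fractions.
1/19 + 1/1064

Greedy algorithm:
3/56: ceiling(56/3) = 19, use 1/19
1/1064: ceiling(1064/1) = 1064, use 1/1064
Result: 3/56 = 1/19 + 1/1064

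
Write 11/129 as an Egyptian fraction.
1/12 + 1/516

Greedy algorithm:
11/129: ceiling(129/11) = 12, use 1/12
1/516: ceiling(516/1) = 516, use 1/516
Result: 11/129 = 1/12 + 1/516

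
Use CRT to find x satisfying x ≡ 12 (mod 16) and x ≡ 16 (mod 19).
92

Using Chinese Remainder Theorem:
M = 16 × 19 = 304
M1 = 19, M2 = 16
y1 = 19^(-1) mod 16 = 11
y2 = 16^(-1) mod 19 = 6
x = (12×19×11 + 16×16×6) mod 304 = 92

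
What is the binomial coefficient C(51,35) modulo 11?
7

Using Lucas' theorem:
Write n=51 and k=35 in base 11:
n in base 11: [4, 7]
k in base 11: [3, 2]
C(51,35) mod 11 = ∏ C(n_i, k_i) mod 11
Digit binomials (mod 11): C(4,3) = 4; C(7,2) = 21 ≡ 10
Product: 4 × 10 = 40 ≡ 7 (mod 11)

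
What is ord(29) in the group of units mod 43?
42

43 is prime, so ord(29) divides φ(43) = 42.
Divisors of 42: 1, 2, 3, 6, 7, 14, 21, 42.
Repeated squaring: 29^1 ≡ 29, 29^2 ≡ 24, 29^4 ≡ 17, 29^8 ≡ 31, 29^16 ≡ 15, 29^32 ≡ 10 (mod 43).
Test 29^d mod 43 for each divisor d in increasing order:
29^1 ≡ 29
29^2 ≡ 24
29^3 = 29^2·29^1 ≡ 8
29^6 = 29^4·29^2 ≡ 21
29^7 = 29^4·29^2·29^1 ≡ 7
29^14 = 29^8·29^4·29^2 ≡ 6
29^21 = 29^16·29^4·29^1 ≡ 42
29^42 = 29^32·29^8·29^2 ≡ 1  ← first divisor giving 1
The order is 42.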